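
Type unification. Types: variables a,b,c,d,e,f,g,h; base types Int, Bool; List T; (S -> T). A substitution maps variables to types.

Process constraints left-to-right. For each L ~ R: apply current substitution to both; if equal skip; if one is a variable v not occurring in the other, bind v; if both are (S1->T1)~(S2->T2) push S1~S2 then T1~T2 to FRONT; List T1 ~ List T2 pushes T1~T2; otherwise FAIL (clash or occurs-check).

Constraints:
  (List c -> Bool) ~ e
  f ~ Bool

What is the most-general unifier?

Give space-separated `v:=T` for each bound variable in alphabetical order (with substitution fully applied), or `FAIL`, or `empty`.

Answer: e:=(List c -> Bool) f:=Bool

Derivation:
step 1: unify (List c -> Bool) ~ e  [subst: {-} | 1 pending]
  bind e := (List c -> Bool)
step 2: unify f ~ Bool  [subst: {e:=(List c -> Bool)} | 0 pending]
  bind f := Bool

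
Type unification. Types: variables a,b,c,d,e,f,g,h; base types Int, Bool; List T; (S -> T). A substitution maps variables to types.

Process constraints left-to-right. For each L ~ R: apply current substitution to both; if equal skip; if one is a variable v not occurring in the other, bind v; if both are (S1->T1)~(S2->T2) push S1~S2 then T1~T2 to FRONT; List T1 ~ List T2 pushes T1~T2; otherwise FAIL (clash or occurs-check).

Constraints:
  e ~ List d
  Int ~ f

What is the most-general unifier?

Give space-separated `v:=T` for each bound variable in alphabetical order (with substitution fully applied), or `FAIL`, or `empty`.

Answer: e:=List d f:=Int

Derivation:
step 1: unify e ~ List d  [subst: {-} | 1 pending]
  bind e := List d
step 2: unify Int ~ f  [subst: {e:=List d} | 0 pending]
  bind f := Int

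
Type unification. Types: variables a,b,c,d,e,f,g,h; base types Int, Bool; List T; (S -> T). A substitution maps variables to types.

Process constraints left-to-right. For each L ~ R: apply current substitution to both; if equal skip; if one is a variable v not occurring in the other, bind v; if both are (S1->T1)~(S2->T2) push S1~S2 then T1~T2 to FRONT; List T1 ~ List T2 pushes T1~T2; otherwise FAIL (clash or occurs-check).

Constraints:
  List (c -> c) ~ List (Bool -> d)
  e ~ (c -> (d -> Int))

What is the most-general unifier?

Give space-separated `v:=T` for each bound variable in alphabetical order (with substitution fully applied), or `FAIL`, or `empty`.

Answer: c:=Bool d:=Bool e:=(Bool -> (Bool -> Int))

Derivation:
step 1: unify List (c -> c) ~ List (Bool -> d)  [subst: {-} | 1 pending]
  -> decompose List: push (c -> c)~(Bool -> d)
step 2: unify (c -> c) ~ (Bool -> d)  [subst: {-} | 1 pending]
  -> decompose arrow: push c~Bool, c~d
step 3: unify c ~ Bool  [subst: {-} | 2 pending]
  bind c := Bool
step 4: unify Bool ~ d  [subst: {c:=Bool} | 1 pending]
  bind d := Bool
step 5: unify e ~ (Bool -> (Bool -> Int))  [subst: {c:=Bool, d:=Bool} | 0 pending]
  bind e := (Bool -> (Bool -> Int))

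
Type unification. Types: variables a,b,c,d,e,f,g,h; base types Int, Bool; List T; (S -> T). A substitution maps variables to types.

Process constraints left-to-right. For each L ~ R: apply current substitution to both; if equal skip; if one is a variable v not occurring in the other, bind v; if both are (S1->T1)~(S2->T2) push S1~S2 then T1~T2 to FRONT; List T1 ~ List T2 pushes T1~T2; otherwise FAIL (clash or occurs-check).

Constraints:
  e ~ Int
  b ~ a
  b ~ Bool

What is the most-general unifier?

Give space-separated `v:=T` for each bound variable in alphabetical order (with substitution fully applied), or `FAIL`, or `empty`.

step 1: unify e ~ Int  [subst: {-} | 2 pending]
  bind e := Int
step 2: unify b ~ a  [subst: {e:=Int} | 1 pending]
  bind b := a
step 3: unify a ~ Bool  [subst: {e:=Int, b:=a} | 0 pending]
  bind a := Bool

Answer: a:=Bool b:=Bool e:=Int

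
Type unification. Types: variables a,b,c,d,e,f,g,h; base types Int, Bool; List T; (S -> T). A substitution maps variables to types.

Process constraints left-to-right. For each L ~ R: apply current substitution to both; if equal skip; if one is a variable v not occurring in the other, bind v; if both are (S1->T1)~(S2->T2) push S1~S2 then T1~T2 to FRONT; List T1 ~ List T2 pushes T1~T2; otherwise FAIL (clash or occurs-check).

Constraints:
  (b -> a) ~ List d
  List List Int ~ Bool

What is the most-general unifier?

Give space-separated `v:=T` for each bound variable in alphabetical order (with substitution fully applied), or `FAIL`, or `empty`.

Answer: FAIL

Derivation:
step 1: unify (b -> a) ~ List d  [subst: {-} | 1 pending]
  clash: (b -> a) vs List d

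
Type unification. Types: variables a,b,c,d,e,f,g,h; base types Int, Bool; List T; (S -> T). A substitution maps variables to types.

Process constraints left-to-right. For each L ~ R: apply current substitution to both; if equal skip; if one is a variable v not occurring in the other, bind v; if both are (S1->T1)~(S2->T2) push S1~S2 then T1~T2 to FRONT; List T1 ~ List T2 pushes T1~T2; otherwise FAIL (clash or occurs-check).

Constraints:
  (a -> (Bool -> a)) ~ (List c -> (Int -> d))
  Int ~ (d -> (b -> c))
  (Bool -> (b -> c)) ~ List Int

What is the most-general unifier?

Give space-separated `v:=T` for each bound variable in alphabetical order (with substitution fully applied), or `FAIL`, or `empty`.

step 1: unify (a -> (Bool -> a)) ~ (List c -> (Int -> d))  [subst: {-} | 2 pending]
  -> decompose arrow: push a~List c, (Bool -> a)~(Int -> d)
step 2: unify a ~ List c  [subst: {-} | 3 pending]
  bind a := List c
step 3: unify (Bool -> List c) ~ (Int -> d)  [subst: {a:=List c} | 2 pending]
  -> decompose arrow: push Bool~Int, List c~d
step 4: unify Bool ~ Int  [subst: {a:=List c} | 3 pending]
  clash: Bool vs Int

Answer: FAIL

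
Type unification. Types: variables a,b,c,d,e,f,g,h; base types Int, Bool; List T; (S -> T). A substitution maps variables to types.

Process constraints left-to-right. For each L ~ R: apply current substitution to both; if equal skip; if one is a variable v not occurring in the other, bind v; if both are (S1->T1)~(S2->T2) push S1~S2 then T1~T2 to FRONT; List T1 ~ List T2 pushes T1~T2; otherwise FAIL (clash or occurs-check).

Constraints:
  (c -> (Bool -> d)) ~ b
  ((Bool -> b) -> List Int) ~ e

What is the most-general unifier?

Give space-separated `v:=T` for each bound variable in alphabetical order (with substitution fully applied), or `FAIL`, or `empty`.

Answer: b:=(c -> (Bool -> d)) e:=((Bool -> (c -> (Bool -> d))) -> List Int)

Derivation:
step 1: unify (c -> (Bool -> d)) ~ b  [subst: {-} | 1 pending]
  bind b := (c -> (Bool -> d))
step 2: unify ((Bool -> (c -> (Bool -> d))) -> List Int) ~ e  [subst: {b:=(c -> (Bool -> d))} | 0 pending]
  bind e := ((Bool -> (c -> (Bool -> d))) -> List Int)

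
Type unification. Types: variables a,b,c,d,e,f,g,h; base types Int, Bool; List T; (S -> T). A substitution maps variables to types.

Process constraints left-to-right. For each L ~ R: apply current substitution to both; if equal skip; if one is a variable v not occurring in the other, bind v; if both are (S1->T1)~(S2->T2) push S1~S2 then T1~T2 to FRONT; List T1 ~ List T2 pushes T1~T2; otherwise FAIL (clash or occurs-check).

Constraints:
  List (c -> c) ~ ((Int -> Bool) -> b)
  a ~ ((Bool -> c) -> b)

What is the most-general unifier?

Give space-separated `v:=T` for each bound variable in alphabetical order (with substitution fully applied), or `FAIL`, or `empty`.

step 1: unify List (c -> c) ~ ((Int -> Bool) -> b)  [subst: {-} | 1 pending]
  clash: List (c -> c) vs ((Int -> Bool) -> b)

Answer: FAIL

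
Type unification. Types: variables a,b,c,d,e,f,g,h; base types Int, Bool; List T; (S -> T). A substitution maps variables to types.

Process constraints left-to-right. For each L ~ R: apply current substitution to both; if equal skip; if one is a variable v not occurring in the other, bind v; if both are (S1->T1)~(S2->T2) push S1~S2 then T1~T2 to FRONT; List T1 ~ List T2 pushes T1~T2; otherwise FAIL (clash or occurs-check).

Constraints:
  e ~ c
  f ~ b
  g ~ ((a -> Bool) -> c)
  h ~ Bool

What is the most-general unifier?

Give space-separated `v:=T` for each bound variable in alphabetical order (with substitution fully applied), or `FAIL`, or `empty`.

Answer: e:=c f:=b g:=((a -> Bool) -> c) h:=Bool

Derivation:
step 1: unify e ~ c  [subst: {-} | 3 pending]
  bind e := c
step 2: unify f ~ b  [subst: {e:=c} | 2 pending]
  bind f := b
step 3: unify g ~ ((a -> Bool) -> c)  [subst: {e:=c, f:=b} | 1 pending]
  bind g := ((a -> Bool) -> c)
step 4: unify h ~ Bool  [subst: {e:=c, f:=b, g:=((a -> Bool) -> c)} | 0 pending]
  bind h := Bool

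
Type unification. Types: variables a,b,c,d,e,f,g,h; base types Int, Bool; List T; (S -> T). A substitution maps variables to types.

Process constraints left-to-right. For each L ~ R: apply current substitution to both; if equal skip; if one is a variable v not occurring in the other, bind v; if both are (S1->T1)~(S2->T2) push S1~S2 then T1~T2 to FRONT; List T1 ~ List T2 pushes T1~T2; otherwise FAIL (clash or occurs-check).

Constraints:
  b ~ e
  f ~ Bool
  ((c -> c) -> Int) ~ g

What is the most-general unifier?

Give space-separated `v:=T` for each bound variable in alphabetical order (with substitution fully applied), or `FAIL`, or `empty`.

step 1: unify b ~ e  [subst: {-} | 2 pending]
  bind b := e
step 2: unify f ~ Bool  [subst: {b:=e} | 1 pending]
  bind f := Bool
step 3: unify ((c -> c) -> Int) ~ g  [subst: {b:=e, f:=Bool} | 0 pending]
  bind g := ((c -> c) -> Int)

Answer: b:=e f:=Bool g:=((c -> c) -> Int)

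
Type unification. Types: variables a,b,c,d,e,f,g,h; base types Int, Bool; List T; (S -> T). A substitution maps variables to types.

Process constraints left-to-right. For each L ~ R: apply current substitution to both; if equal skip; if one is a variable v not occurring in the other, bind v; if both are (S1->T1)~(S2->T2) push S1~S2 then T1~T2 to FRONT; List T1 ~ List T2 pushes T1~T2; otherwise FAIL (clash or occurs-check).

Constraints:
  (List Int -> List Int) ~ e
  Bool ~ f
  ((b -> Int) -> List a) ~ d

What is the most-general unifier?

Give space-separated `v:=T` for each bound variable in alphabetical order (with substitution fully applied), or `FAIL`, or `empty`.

step 1: unify (List Int -> List Int) ~ e  [subst: {-} | 2 pending]
  bind e := (List Int -> List Int)
step 2: unify Bool ~ f  [subst: {e:=(List Int -> List Int)} | 1 pending]
  bind f := Bool
step 3: unify ((b -> Int) -> List a) ~ d  [subst: {e:=(List Int -> List Int), f:=Bool} | 0 pending]
  bind d := ((b -> Int) -> List a)

Answer: d:=((b -> Int) -> List a) e:=(List Int -> List Int) f:=Bool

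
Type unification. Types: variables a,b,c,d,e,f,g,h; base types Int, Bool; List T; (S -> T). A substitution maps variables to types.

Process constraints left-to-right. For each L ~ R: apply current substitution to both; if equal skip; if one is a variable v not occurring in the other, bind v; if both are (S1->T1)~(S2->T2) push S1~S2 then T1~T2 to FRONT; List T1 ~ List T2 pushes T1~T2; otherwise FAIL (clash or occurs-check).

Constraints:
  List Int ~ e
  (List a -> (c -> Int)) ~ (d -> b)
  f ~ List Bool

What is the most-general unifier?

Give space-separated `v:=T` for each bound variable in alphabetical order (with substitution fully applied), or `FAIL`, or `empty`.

Answer: b:=(c -> Int) d:=List a e:=List Int f:=List Bool

Derivation:
step 1: unify List Int ~ e  [subst: {-} | 2 pending]
  bind e := List Int
step 2: unify (List a -> (c -> Int)) ~ (d -> b)  [subst: {e:=List Int} | 1 pending]
  -> decompose arrow: push List a~d, (c -> Int)~b
step 3: unify List a ~ d  [subst: {e:=List Int} | 2 pending]
  bind d := List a
step 4: unify (c -> Int) ~ b  [subst: {e:=List Int, d:=List a} | 1 pending]
  bind b := (c -> Int)
step 5: unify f ~ List Bool  [subst: {e:=List Int, d:=List a, b:=(c -> Int)} | 0 pending]
  bind f := List Bool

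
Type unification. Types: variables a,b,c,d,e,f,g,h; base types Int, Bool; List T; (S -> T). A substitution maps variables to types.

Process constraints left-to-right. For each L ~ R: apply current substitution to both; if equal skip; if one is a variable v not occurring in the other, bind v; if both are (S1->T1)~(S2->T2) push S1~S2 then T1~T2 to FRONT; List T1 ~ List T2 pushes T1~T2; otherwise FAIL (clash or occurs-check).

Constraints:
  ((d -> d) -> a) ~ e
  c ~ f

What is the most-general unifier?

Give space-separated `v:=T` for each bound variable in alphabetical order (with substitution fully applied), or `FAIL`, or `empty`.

step 1: unify ((d -> d) -> a) ~ e  [subst: {-} | 1 pending]
  bind e := ((d -> d) -> a)
step 2: unify c ~ f  [subst: {e:=((d -> d) -> a)} | 0 pending]
  bind c := f

Answer: c:=f e:=((d -> d) -> a)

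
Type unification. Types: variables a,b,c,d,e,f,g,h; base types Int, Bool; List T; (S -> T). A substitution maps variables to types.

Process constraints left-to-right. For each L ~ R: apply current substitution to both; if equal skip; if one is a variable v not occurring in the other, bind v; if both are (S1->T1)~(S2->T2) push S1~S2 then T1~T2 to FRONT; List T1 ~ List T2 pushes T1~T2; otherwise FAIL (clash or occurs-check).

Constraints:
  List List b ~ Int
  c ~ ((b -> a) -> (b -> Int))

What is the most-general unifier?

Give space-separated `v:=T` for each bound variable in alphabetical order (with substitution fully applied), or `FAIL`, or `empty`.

step 1: unify List List b ~ Int  [subst: {-} | 1 pending]
  clash: List List b vs Int

Answer: FAIL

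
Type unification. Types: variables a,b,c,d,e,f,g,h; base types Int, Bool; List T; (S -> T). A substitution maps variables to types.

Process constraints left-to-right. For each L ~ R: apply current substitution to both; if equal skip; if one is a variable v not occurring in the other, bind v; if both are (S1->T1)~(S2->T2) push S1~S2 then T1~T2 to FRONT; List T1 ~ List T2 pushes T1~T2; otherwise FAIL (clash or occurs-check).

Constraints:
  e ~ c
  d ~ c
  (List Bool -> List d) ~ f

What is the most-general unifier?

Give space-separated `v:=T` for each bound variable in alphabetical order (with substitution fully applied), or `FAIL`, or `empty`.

step 1: unify e ~ c  [subst: {-} | 2 pending]
  bind e := c
step 2: unify d ~ c  [subst: {e:=c} | 1 pending]
  bind d := c
step 3: unify (List Bool -> List c) ~ f  [subst: {e:=c, d:=c} | 0 pending]
  bind f := (List Bool -> List c)

Answer: d:=c e:=c f:=(List Bool -> List c)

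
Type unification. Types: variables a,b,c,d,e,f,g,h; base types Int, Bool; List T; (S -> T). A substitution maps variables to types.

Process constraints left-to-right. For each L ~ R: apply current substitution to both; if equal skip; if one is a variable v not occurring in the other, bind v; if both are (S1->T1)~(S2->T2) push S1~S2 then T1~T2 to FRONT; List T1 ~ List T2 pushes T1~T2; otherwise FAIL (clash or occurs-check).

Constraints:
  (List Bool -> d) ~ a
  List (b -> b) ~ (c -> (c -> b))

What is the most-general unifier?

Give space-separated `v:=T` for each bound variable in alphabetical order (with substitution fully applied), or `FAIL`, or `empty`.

step 1: unify (List Bool -> d) ~ a  [subst: {-} | 1 pending]
  bind a := (List Bool -> d)
step 2: unify List (b -> b) ~ (c -> (c -> b))  [subst: {a:=(List Bool -> d)} | 0 pending]
  clash: List (b -> b) vs (c -> (c -> b))

Answer: FAIL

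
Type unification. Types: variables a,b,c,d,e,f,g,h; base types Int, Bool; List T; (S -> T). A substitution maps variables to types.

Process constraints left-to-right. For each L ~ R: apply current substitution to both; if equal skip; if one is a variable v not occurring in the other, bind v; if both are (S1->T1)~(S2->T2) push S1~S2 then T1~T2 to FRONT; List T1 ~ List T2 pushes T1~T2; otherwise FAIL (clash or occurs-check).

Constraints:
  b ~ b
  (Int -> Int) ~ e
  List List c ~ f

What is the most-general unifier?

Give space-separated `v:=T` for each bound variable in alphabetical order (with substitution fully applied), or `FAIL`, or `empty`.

step 1: unify b ~ b  [subst: {-} | 2 pending]
  -> identical, skip
step 2: unify (Int -> Int) ~ e  [subst: {-} | 1 pending]
  bind e := (Int -> Int)
step 3: unify List List c ~ f  [subst: {e:=(Int -> Int)} | 0 pending]
  bind f := List List c

Answer: e:=(Int -> Int) f:=List List c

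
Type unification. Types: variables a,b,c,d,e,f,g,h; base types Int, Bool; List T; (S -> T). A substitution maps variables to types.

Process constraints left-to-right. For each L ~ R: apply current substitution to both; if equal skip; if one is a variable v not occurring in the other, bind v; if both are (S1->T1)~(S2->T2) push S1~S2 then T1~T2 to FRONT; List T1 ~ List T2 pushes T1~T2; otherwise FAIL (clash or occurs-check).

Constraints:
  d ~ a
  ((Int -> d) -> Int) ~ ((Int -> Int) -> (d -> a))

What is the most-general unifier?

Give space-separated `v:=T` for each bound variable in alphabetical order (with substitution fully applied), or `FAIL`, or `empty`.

step 1: unify d ~ a  [subst: {-} | 1 pending]
  bind d := a
step 2: unify ((Int -> a) -> Int) ~ ((Int -> Int) -> (a -> a))  [subst: {d:=a} | 0 pending]
  -> decompose arrow: push (Int -> a)~(Int -> Int), Int~(a -> a)
step 3: unify (Int -> a) ~ (Int -> Int)  [subst: {d:=a} | 1 pending]
  -> decompose arrow: push Int~Int, a~Int
step 4: unify Int ~ Int  [subst: {d:=a} | 2 pending]
  -> identical, skip
step 5: unify a ~ Int  [subst: {d:=a} | 1 pending]
  bind a := Int
step 6: unify Int ~ (Int -> Int)  [subst: {d:=a, a:=Int} | 0 pending]
  clash: Int vs (Int -> Int)

Answer: FAIL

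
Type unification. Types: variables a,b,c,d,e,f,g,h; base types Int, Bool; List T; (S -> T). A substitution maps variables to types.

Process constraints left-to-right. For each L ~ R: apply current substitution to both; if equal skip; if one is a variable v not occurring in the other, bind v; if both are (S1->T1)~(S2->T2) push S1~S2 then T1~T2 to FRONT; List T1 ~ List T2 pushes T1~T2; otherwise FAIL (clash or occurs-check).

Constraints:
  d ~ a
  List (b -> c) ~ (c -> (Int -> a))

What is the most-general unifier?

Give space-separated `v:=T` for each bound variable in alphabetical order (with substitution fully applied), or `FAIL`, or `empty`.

step 1: unify d ~ a  [subst: {-} | 1 pending]
  bind d := a
step 2: unify List (b -> c) ~ (c -> (Int -> a))  [subst: {d:=a} | 0 pending]
  clash: List (b -> c) vs (c -> (Int -> a))

Answer: FAIL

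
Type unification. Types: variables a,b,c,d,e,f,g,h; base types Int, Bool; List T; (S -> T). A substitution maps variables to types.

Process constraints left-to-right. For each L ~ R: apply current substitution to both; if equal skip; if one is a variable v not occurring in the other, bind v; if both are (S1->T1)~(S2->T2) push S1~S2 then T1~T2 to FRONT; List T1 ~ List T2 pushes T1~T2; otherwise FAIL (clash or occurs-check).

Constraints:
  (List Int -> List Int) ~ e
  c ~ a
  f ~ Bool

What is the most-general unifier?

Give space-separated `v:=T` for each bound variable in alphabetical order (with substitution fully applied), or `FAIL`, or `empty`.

Answer: c:=a e:=(List Int -> List Int) f:=Bool

Derivation:
step 1: unify (List Int -> List Int) ~ e  [subst: {-} | 2 pending]
  bind e := (List Int -> List Int)
step 2: unify c ~ a  [subst: {e:=(List Int -> List Int)} | 1 pending]
  bind c := a
step 3: unify f ~ Bool  [subst: {e:=(List Int -> List Int), c:=a} | 0 pending]
  bind f := Bool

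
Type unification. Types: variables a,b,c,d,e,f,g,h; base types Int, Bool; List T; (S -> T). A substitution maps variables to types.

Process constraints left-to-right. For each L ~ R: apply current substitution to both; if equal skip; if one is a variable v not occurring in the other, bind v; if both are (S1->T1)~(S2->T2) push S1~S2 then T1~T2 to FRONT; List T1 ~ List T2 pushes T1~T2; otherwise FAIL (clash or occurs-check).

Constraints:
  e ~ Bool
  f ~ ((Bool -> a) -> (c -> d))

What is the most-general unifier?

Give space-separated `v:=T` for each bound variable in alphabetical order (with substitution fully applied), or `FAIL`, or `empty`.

Answer: e:=Bool f:=((Bool -> a) -> (c -> d))

Derivation:
step 1: unify e ~ Bool  [subst: {-} | 1 pending]
  bind e := Bool
step 2: unify f ~ ((Bool -> a) -> (c -> d))  [subst: {e:=Bool} | 0 pending]
  bind f := ((Bool -> a) -> (c -> d))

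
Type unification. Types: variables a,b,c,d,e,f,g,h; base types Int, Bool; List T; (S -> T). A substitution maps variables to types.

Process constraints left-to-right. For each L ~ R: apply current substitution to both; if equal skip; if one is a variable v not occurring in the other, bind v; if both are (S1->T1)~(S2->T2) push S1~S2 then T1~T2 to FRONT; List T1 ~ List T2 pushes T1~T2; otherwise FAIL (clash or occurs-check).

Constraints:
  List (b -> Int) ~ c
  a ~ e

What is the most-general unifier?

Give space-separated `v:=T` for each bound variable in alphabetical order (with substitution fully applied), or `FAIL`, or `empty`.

step 1: unify List (b -> Int) ~ c  [subst: {-} | 1 pending]
  bind c := List (b -> Int)
step 2: unify a ~ e  [subst: {c:=List (b -> Int)} | 0 pending]
  bind a := e

Answer: a:=e c:=List (b -> Int)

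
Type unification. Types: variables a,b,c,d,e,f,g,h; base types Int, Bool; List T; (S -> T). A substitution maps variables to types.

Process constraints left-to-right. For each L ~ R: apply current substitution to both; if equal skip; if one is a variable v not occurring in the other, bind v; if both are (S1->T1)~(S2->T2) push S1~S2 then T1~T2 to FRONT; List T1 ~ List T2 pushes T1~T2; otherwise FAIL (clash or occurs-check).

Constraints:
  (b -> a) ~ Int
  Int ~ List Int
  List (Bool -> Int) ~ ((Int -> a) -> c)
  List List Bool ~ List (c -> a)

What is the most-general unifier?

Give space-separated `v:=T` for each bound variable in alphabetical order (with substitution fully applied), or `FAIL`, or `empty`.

step 1: unify (b -> a) ~ Int  [subst: {-} | 3 pending]
  clash: (b -> a) vs Int

Answer: FAIL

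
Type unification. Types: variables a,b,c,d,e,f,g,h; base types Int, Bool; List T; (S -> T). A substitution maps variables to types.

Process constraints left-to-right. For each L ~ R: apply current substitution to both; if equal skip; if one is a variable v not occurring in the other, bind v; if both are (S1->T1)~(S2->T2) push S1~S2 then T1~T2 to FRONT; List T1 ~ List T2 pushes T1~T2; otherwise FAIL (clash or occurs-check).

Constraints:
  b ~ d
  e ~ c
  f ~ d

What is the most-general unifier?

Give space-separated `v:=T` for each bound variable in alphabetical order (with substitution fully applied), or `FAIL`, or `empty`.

Answer: b:=d e:=c f:=d

Derivation:
step 1: unify b ~ d  [subst: {-} | 2 pending]
  bind b := d
step 2: unify e ~ c  [subst: {b:=d} | 1 pending]
  bind e := c
step 3: unify f ~ d  [subst: {b:=d, e:=c} | 0 pending]
  bind f := d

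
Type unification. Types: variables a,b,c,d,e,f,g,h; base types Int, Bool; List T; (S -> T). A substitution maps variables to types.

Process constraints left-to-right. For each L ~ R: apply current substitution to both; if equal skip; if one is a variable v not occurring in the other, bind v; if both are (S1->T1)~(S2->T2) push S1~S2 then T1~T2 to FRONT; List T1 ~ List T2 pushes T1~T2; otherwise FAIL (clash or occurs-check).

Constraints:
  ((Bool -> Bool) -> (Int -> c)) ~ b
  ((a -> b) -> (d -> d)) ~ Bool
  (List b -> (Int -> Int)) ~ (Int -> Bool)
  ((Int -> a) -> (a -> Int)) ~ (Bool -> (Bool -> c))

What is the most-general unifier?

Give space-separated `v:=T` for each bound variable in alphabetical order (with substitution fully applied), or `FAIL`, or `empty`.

step 1: unify ((Bool -> Bool) -> (Int -> c)) ~ b  [subst: {-} | 3 pending]
  bind b := ((Bool -> Bool) -> (Int -> c))
step 2: unify ((a -> ((Bool -> Bool) -> (Int -> c))) -> (d -> d)) ~ Bool  [subst: {b:=((Bool -> Bool) -> (Int -> c))} | 2 pending]
  clash: ((a -> ((Bool -> Bool) -> (Int -> c))) -> (d -> d)) vs Bool

Answer: FAIL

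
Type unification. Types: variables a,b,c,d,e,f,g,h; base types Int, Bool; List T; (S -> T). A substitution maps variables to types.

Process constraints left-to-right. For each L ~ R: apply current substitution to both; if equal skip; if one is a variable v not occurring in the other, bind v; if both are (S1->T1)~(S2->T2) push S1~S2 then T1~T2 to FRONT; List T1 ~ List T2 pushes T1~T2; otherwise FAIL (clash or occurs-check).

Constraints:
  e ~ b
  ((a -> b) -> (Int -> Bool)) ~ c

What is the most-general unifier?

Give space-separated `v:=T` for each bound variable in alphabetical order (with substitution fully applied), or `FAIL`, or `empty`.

Answer: c:=((a -> b) -> (Int -> Bool)) e:=b

Derivation:
step 1: unify e ~ b  [subst: {-} | 1 pending]
  bind e := b
step 2: unify ((a -> b) -> (Int -> Bool)) ~ c  [subst: {e:=b} | 0 pending]
  bind c := ((a -> b) -> (Int -> Bool))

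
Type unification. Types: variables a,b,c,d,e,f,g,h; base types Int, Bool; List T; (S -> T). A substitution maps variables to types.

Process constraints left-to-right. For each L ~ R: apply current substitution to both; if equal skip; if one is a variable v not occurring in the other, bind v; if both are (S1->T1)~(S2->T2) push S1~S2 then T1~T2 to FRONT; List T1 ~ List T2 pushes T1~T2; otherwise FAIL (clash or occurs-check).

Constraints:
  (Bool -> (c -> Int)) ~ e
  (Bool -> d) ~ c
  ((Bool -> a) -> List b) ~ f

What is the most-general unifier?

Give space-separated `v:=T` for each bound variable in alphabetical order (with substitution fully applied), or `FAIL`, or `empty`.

step 1: unify (Bool -> (c -> Int)) ~ e  [subst: {-} | 2 pending]
  bind e := (Bool -> (c -> Int))
step 2: unify (Bool -> d) ~ c  [subst: {e:=(Bool -> (c -> Int))} | 1 pending]
  bind c := (Bool -> d)
step 3: unify ((Bool -> a) -> List b) ~ f  [subst: {e:=(Bool -> (c -> Int)), c:=(Bool -> d)} | 0 pending]
  bind f := ((Bool -> a) -> List b)

Answer: c:=(Bool -> d) e:=(Bool -> ((Bool -> d) -> Int)) f:=((Bool -> a) -> List b)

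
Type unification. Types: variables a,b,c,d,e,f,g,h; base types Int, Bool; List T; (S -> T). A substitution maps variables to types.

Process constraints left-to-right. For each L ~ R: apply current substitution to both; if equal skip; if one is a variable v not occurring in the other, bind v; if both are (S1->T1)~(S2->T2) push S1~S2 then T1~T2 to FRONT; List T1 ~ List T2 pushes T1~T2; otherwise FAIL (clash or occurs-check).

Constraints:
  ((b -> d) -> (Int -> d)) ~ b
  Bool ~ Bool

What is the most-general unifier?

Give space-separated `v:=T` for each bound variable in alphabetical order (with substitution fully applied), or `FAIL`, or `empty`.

Answer: FAIL

Derivation:
step 1: unify ((b -> d) -> (Int -> d)) ~ b  [subst: {-} | 1 pending]
  occurs-check fail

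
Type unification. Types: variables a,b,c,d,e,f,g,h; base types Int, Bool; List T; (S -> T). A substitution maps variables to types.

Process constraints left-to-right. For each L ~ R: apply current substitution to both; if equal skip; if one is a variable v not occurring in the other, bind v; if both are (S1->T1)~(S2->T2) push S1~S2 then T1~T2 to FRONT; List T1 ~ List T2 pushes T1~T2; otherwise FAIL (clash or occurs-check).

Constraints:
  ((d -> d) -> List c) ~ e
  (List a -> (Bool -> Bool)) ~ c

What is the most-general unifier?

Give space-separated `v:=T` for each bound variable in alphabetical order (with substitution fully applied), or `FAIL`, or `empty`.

step 1: unify ((d -> d) -> List c) ~ e  [subst: {-} | 1 pending]
  bind e := ((d -> d) -> List c)
step 2: unify (List a -> (Bool -> Bool)) ~ c  [subst: {e:=((d -> d) -> List c)} | 0 pending]
  bind c := (List a -> (Bool -> Bool))

Answer: c:=(List a -> (Bool -> Bool)) e:=((d -> d) -> List (List a -> (Bool -> Bool)))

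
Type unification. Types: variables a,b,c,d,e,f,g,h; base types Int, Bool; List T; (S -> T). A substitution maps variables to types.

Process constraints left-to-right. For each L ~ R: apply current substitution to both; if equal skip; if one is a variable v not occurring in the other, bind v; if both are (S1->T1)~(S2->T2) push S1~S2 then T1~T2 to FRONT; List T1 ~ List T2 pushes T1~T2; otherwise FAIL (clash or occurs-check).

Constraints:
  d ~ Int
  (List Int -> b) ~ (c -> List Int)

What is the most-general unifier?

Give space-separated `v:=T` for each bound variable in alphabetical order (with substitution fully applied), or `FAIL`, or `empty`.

step 1: unify d ~ Int  [subst: {-} | 1 pending]
  bind d := Int
step 2: unify (List Int -> b) ~ (c -> List Int)  [subst: {d:=Int} | 0 pending]
  -> decompose arrow: push List Int~c, b~List Int
step 3: unify List Int ~ c  [subst: {d:=Int} | 1 pending]
  bind c := List Int
step 4: unify b ~ List Int  [subst: {d:=Int, c:=List Int} | 0 pending]
  bind b := List Int

Answer: b:=List Int c:=List Int d:=Int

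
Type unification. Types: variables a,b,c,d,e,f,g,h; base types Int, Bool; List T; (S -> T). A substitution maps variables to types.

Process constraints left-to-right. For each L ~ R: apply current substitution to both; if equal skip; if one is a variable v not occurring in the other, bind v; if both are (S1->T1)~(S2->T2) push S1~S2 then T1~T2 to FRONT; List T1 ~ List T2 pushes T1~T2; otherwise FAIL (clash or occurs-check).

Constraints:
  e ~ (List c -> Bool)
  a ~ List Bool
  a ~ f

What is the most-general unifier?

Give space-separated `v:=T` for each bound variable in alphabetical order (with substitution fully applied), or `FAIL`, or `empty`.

Answer: a:=List Bool e:=(List c -> Bool) f:=List Bool

Derivation:
step 1: unify e ~ (List c -> Bool)  [subst: {-} | 2 pending]
  bind e := (List c -> Bool)
step 2: unify a ~ List Bool  [subst: {e:=(List c -> Bool)} | 1 pending]
  bind a := List Bool
step 3: unify List Bool ~ f  [subst: {e:=(List c -> Bool), a:=List Bool} | 0 pending]
  bind f := List Bool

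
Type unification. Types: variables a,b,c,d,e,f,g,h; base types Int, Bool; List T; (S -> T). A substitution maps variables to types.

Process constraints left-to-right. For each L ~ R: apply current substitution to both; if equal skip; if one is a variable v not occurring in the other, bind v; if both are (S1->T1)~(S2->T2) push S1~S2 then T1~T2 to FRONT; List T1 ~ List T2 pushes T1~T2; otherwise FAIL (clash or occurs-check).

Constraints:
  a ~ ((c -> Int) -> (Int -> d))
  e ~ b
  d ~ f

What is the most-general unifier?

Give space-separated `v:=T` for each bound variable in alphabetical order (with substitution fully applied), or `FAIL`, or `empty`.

Answer: a:=((c -> Int) -> (Int -> f)) d:=f e:=b

Derivation:
step 1: unify a ~ ((c -> Int) -> (Int -> d))  [subst: {-} | 2 pending]
  bind a := ((c -> Int) -> (Int -> d))
step 2: unify e ~ b  [subst: {a:=((c -> Int) -> (Int -> d))} | 1 pending]
  bind e := b
step 3: unify d ~ f  [subst: {a:=((c -> Int) -> (Int -> d)), e:=b} | 0 pending]
  bind d := f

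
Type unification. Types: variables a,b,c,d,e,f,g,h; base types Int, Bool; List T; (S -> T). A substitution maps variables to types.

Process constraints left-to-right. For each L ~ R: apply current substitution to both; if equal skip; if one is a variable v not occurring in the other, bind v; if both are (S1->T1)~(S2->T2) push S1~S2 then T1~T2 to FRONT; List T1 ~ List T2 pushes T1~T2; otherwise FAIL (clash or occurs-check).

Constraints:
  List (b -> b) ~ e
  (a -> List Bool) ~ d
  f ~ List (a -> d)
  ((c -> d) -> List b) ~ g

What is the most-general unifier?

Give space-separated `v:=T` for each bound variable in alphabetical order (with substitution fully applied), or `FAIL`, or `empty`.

Answer: d:=(a -> List Bool) e:=List (b -> b) f:=List (a -> (a -> List Bool)) g:=((c -> (a -> List Bool)) -> List b)

Derivation:
step 1: unify List (b -> b) ~ e  [subst: {-} | 3 pending]
  bind e := List (b -> b)
step 2: unify (a -> List Bool) ~ d  [subst: {e:=List (b -> b)} | 2 pending]
  bind d := (a -> List Bool)
step 3: unify f ~ List (a -> (a -> List Bool))  [subst: {e:=List (b -> b), d:=(a -> List Bool)} | 1 pending]
  bind f := List (a -> (a -> List Bool))
step 4: unify ((c -> (a -> List Bool)) -> List b) ~ g  [subst: {e:=List (b -> b), d:=(a -> List Bool), f:=List (a -> (a -> List Bool))} | 0 pending]
  bind g := ((c -> (a -> List Bool)) -> List b)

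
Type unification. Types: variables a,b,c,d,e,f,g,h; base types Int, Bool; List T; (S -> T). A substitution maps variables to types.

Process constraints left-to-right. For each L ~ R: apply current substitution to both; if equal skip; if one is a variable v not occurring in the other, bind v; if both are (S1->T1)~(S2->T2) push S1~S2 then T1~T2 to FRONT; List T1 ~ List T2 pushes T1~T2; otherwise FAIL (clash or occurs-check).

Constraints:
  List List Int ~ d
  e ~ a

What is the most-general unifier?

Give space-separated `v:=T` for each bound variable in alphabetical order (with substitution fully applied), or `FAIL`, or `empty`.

Answer: d:=List List Int e:=a

Derivation:
step 1: unify List List Int ~ d  [subst: {-} | 1 pending]
  bind d := List List Int
step 2: unify e ~ a  [subst: {d:=List List Int} | 0 pending]
  bind e := a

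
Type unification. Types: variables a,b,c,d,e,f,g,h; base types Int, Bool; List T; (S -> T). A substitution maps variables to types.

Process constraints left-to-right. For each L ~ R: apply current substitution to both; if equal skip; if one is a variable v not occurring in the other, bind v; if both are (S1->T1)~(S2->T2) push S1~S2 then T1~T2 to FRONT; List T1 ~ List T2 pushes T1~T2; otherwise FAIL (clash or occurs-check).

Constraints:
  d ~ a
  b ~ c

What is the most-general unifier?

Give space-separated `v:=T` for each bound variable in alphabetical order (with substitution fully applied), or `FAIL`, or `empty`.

step 1: unify d ~ a  [subst: {-} | 1 pending]
  bind d := a
step 2: unify b ~ c  [subst: {d:=a} | 0 pending]
  bind b := c

Answer: b:=c d:=a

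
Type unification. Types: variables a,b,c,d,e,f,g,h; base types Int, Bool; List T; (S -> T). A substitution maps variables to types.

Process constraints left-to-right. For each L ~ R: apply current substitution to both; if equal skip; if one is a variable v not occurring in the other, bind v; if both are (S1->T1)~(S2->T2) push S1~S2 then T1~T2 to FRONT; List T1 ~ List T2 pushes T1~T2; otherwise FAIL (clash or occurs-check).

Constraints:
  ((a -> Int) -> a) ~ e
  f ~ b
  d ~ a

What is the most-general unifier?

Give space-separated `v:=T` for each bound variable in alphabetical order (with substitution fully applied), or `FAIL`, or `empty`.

Answer: d:=a e:=((a -> Int) -> a) f:=b

Derivation:
step 1: unify ((a -> Int) -> a) ~ e  [subst: {-} | 2 pending]
  bind e := ((a -> Int) -> a)
step 2: unify f ~ b  [subst: {e:=((a -> Int) -> a)} | 1 pending]
  bind f := b
step 3: unify d ~ a  [subst: {e:=((a -> Int) -> a), f:=b} | 0 pending]
  bind d := a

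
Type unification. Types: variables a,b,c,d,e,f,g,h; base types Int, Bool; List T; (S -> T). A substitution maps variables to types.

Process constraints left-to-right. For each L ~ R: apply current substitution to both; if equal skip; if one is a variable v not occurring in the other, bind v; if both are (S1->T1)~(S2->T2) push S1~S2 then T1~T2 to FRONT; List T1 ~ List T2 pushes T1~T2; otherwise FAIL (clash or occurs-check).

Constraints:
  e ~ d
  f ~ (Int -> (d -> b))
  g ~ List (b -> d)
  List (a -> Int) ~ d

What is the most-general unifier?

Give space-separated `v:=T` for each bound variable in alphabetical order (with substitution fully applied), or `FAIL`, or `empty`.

step 1: unify e ~ d  [subst: {-} | 3 pending]
  bind e := d
step 2: unify f ~ (Int -> (d -> b))  [subst: {e:=d} | 2 pending]
  bind f := (Int -> (d -> b))
step 3: unify g ~ List (b -> d)  [subst: {e:=d, f:=(Int -> (d -> b))} | 1 pending]
  bind g := List (b -> d)
step 4: unify List (a -> Int) ~ d  [subst: {e:=d, f:=(Int -> (d -> b)), g:=List (b -> d)} | 0 pending]
  bind d := List (a -> Int)

Answer: d:=List (a -> Int) e:=List (a -> Int) f:=(Int -> (List (a -> Int) -> b)) g:=List (b -> List (a -> Int))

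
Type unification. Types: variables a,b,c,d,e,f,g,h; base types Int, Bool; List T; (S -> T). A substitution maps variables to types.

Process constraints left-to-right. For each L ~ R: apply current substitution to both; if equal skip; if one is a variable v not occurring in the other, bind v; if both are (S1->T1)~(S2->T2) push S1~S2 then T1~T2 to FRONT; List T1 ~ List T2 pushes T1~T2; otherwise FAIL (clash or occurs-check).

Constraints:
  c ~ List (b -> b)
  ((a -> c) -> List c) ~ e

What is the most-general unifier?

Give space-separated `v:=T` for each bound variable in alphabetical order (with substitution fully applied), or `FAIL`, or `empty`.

Answer: c:=List (b -> b) e:=((a -> List (b -> b)) -> List List (b -> b))

Derivation:
step 1: unify c ~ List (b -> b)  [subst: {-} | 1 pending]
  bind c := List (b -> b)
step 2: unify ((a -> List (b -> b)) -> List List (b -> b)) ~ e  [subst: {c:=List (b -> b)} | 0 pending]
  bind e := ((a -> List (b -> b)) -> List List (b -> b))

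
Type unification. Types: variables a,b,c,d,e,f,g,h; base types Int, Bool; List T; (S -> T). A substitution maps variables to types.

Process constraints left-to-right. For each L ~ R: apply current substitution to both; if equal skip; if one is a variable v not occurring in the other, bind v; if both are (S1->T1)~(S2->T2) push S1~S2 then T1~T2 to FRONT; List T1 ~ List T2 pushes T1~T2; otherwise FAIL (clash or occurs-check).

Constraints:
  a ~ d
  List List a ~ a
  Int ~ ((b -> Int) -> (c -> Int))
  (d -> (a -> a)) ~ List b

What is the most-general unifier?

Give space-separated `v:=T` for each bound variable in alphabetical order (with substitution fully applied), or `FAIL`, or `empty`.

Answer: FAIL

Derivation:
step 1: unify a ~ d  [subst: {-} | 3 pending]
  bind a := d
step 2: unify List List d ~ d  [subst: {a:=d} | 2 pending]
  occurs-check fail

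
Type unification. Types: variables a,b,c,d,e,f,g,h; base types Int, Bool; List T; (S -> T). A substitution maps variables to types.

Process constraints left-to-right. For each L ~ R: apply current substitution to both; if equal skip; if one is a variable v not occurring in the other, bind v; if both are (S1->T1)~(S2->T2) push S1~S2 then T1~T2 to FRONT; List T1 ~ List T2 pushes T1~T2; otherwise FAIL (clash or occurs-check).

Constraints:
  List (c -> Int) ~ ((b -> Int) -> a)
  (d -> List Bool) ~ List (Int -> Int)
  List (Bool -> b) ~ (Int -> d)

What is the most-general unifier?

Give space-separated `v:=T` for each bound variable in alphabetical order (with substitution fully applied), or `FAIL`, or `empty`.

step 1: unify List (c -> Int) ~ ((b -> Int) -> a)  [subst: {-} | 2 pending]
  clash: List (c -> Int) vs ((b -> Int) -> a)

Answer: FAIL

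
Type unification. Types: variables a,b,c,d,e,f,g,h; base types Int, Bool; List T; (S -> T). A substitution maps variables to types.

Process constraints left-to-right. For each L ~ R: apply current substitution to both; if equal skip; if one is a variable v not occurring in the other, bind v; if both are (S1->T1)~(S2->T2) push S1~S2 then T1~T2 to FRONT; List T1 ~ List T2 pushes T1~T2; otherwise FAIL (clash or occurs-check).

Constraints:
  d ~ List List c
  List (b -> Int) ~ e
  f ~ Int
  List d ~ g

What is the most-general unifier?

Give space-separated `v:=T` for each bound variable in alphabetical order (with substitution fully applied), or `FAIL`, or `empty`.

Answer: d:=List List c e:=List (b -> Int) f:=Int g:=List List List c

Derivation:
step 1: unify d ~ List List c  [subst: {-} | 3 pending]
  bind d := List List c
step 2: unify List (b -> Int) ~ e  [subst: {d:=List List c} | 2 pending]
  bind e := List (b -> Int)
step 3: unify f ~ Int  [subst: {d:=List List c, e:=List (b -> Int)} | 1 pending]
  bind f := Int
step 4: unify List List List c ~ g  [subst: {d:=List List c, e:=List (b -> Int), f:=Int} | 0 pending]
  bind g := List List List c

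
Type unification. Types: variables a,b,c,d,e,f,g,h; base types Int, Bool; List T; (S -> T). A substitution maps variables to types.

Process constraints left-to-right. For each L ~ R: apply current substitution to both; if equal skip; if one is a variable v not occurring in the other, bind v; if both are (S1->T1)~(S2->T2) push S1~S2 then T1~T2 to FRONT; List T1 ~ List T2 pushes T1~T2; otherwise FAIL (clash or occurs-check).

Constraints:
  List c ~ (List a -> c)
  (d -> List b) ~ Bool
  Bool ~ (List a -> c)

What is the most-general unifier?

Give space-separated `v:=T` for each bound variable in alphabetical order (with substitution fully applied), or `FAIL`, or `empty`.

step 1: unify List c ~ (List a -> c)  [subst: {-} | 2 pending]
  clash: List c vs (List a -> c)

Answer: FAIL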